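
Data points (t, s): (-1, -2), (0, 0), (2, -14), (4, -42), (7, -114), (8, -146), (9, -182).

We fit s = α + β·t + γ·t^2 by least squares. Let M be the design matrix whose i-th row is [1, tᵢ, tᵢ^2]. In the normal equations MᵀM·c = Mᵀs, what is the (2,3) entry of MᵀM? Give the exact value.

Row 2 ↔ basis t, column 3 ↔ basis t^2, so (MᵀM)_{2,3} = Σᵢ (t)·(t^2) = (-1)·(1) + (0)·(0) + (2)·(4) + (4)·(16) + (7)·(49) + (8)·(64) + (9)·(81) = 1655.

1655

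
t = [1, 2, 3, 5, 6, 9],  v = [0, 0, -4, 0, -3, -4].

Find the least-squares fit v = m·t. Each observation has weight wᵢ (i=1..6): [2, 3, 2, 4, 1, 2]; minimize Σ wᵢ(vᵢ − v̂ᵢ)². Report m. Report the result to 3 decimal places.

MᵀWM·[m]ᵀ = MᵀWv reads: 330·m = -114.
(Σwᵢ·t·t = 330, Σwᵢ·t·v = -114.)
Hence m = -114 / 330 ≈ -0.345455.

m = -0.345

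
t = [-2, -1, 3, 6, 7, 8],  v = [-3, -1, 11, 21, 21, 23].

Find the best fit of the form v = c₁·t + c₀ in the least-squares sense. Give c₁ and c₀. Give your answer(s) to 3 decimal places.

With design matrix A, AᵀA = [[163, 21]; [21, 6]] and Aᵀv = [497, 72]ᵀ.
det = 163·6 − 21² = 537.
c₁ = (497·6 − 21·72)/537 = 490/179; c₀ = (163·72 − 21·497)/537 = 433/179.

c₁ = 2.737, c₀ = 2.419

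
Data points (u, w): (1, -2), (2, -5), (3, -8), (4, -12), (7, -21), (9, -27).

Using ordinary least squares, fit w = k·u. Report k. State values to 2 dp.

Entries of MᵀM: Σu·u = 160.
And Σu·w = -474.
So MᵀM·[k]ᵀ = Mᵀw: [[160]]·[k]ᵀ = [-474]ᵀ.
Hence k = -474 / 160 ≈ -2.9625.

k = -2.96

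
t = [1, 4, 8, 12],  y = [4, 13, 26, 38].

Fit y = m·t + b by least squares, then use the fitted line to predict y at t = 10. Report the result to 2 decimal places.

ŷ = 31.91

Entries of XᵀX: Σt·t = 225, Σt = 25, Σ1 = 4.
Moment sums: Σt·y = 720, Σy = 81.
So XᵀX·[m, b]ᵀ = Xᵀy: [[225, 25]; [25, 4]]·[m, b]ᵀ = [720, 81]ᵀ.
det = 225·4 − 25² = 275.
m = (720·4 − 25·81)/275 = 171/55; b = (225·81 − 25·720)/275 = 9/11.
At t = 10: ŷ = (171/55)·(10) + (9/11)·(1) = 351/11.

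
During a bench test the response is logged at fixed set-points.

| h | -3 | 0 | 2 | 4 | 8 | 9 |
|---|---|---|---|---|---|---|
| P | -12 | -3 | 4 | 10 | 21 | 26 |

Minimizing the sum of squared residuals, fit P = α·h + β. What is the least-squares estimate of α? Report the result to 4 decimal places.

Compute the Gram sums: Σh·h = 174, Σh = 20, Σ1 = 6.
For AᵀP: Σh·P = 486, ΣP = 46.
So AᵀA·[α, β]ᵀ = AᵀP: [[174, 20]; [20, 6]]·[α, β]ᵀ = [486, 46]ᵀ.
Δ = 174·6 − 20² = 644.
α = (486·6 − 20·46)/644 = 499/161; β = (174·46 − 20·486)/644 = -429/161.

α = 3.0994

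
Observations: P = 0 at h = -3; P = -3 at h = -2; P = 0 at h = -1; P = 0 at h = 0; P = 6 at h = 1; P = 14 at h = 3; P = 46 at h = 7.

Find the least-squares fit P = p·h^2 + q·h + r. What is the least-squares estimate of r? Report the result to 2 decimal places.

Forming XᵀX = [[2581, 335, 73]; [335, 73, 5]; [73, 5, 7]] and XᵀP = [2374, 376, 63]ᵀ gives XᵀX·[p, q, r]ᵀ = XᵀP.
Inverting the 3×3 Gram matrix, [p, q, r]ᵀ = [9949/18018, 12373/4914, 5572/3861]ᵀ.

r = 1.44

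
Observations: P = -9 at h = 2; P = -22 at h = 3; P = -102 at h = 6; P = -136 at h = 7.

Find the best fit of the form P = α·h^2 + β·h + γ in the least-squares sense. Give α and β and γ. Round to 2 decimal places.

α = -2.63, β = -2.11, γ = 6.56

From the data, Σh^2·h^2 = 3794, Σh^2·h = 594, Σh^2 = 98, Σh·h = 98, Σh = 18, Σ1 = 4.
For MᵀP: Σh^2·P = -10570, Σh·P = -1648, ΣP = -269.
So MᵀM·[α, β, γ]ᵀ = MᵀP: [[3794, 594, 98]; [594, 98, 18]; [98, 18, 4]]·[α, β, γ]ᵀ = [-10570, -1648, -269]ᵀ.
Inverting the 3×3 Gram matrix, [α, β, γ]ᵀ = [-21/8, -287/136, 223/34]ᵀ.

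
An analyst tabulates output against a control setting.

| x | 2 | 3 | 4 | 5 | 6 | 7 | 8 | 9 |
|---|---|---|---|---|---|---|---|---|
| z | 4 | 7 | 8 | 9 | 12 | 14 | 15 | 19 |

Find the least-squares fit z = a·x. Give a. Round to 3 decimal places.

From the data, Σx·x = 284.
Right-hand side: Σx·z = 567.
Normal equations: [[284]]·[a]ᵀ = [567]ᵀ.
a = 567/284 = 1.99648.

a = 1.996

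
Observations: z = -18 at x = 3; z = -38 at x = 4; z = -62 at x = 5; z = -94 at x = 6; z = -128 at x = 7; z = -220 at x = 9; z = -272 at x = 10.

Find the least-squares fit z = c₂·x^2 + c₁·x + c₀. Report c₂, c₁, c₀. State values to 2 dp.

c₂ = -2.84, c₁ = 0.67, c₀ = 5.33

Setting ∂/∂c₂ … = 0 gives: 21220·c₂ + 2504·c₁ + 316·c₀ = -56996;  2504·c₂ + 316·c₁ + 44·c₀ = -6676;  316·c₂ + 44·c₁ + 7·c₀ = -832.
(Σx^2·x^2 = 21220, Σx^2·x = 2504, Σx^2 = 316, Σx·x = 316, Σx = 44, Σ1 = 7, Σx^2·z = -56996, Σx·z = -6676, Σz = -832.)
Row-reducing yields c₂ = -367/129, c₁ = 29/43, c₀ = 16/3.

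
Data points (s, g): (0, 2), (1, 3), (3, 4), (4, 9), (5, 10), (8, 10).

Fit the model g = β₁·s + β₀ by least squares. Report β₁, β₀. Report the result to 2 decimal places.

Entries of MᵀM: Σs·s = 115, Σs = 21, Σ1 = 6.
For Mᵀg: Σs·g = 181, Σg = 38.
So MᵀM·[β₁, β₀]ᵀ = Mᵀg: [[115, 21]; [21, 6]]·[β₁, β₀]ᵀ = [181, 38]ᵀ.
Determinant 115·6 − 21² = 249.
β₁ = (181·6 − 21·38)/249 = 96/83; β₀ = (115·38 − 21·181)/249 = 569/249.

β₁ = 1.16, β₀ = 2.29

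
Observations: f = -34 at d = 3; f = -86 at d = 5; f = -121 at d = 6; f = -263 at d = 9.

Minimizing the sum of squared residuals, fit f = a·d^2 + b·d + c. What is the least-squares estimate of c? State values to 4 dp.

c = -1.8733

Forming AᵀA = [[8563, 1097, 151]; [1097, 151, 23]; [151, 23, 4]] and Aᵀf = [-28115, -3625, -504]ᵀ gives AᵀA·[a, b, c]ᵀ = Aᵀf.
Inverting the 3×3 Gram matrix, [a, b, c]ᵀ = [-61/20, -469/300, -281/150]ᵀ.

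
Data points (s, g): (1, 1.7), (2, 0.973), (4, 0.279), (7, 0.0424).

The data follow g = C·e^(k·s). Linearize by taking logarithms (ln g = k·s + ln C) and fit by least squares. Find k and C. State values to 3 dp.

k = -0.618, C = 3.257

With ln gᵢ as the transformed response and sᵢ as the regressor:
Sums: Σs = 14.0000, Σ(s)² = 70.0000, Σln g = -3.9339, Σs·ln g = -26.7545.
Normal system: [[70.0000, 14.0000]; [14.0000, 4]]·[k, ln C]ᵀ = [-26.7545, -3.9339]ᵀ.
Solving (det = 84.0000): k = -0.61838, ln C = 1.18084, so C = exp(1.18084) = 3.25713.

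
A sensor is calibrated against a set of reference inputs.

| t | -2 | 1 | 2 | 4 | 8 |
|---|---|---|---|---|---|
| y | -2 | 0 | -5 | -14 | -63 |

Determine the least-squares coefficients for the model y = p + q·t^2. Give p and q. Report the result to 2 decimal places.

The normal system MᵀM·[p, q]ᵀ = Mᵀy is [[5, 89]; [89, 4385]]·[p, q]ᵀ = [-84, -4284]ᵀ.
det = 5·4385 − 89² = 14004.
p = ((-84)·4385 − 89·(-4284))/14004 = 1078/1167; q = (5·(-4284) − 89·(-84))/14004 = -1162/1167.

p = 0.92, q = -1.00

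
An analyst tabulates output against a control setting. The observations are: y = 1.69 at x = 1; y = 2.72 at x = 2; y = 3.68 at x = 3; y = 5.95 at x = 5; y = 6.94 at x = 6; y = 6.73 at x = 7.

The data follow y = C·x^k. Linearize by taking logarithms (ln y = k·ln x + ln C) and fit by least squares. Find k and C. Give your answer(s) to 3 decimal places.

With ln yᵢ as the transformed response and ln xᵢ as the regressor:
Over the data: Σln x = 7.1389, Σ(ln x)² = 11.2747, Σln y = 8.4555, Σln x·ln y = 12.1764.
Normal system: [[11.2747, 7.1389]; [7.1389, 6]]·[k, ln C]ᵀ = [12.1764, 8.4555]ᵀ.
Solving (det = 16.6845): k = 0.76092, ln C = 0.50390, so C = exp(0.50390) = 1.65517.

k = 0.761, C = 1.655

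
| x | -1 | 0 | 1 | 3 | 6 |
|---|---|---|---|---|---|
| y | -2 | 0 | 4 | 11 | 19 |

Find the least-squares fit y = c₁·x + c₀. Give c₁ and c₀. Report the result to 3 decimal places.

From the data, Σx·x = 47, Σx = 9, Σ1 = 5.
Moment sums: Σx·y = 153, Σy = 32.
MᵀM·[c₁, c₀]ᵀ = Mᵀy becomes [[47, 9]; [9, 5]]·[c₁, c₀]ᵀ = [153, 32]ᵀ.
Eliminating c₀: 5·(row 1) − 9·(row 2) gives 154·c₁ = 5·153 − 9·32 = 477, so c₁ = 477/154.
Then c₀ = (32 − 9·(477/154))/5 = 127/154.

c₁ = 3.097, c₀ = 0.825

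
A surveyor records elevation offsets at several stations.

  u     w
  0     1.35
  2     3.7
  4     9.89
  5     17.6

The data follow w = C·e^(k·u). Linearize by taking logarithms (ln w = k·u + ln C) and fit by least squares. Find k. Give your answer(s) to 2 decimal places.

Let Y = ln w. Fitting Y = k·u + ln C by least squares:
Sums: Σu = 11.0000, Σ(u)² = 45.0000, Σln w = 6.7679, Σu·ln w = 26.1223.
Normal system: [[45.0000, 11.0000]; [11.0000, 4]]·[k, ln C]ᵀ = [26.1223, 6.7679]ᵀ.
Δ = 45.0000·4 − (11.0000)² = 59.0000; k = (26.1223·4 − 11.0000·6.7679)/59.0000 = 0.50920, ln C = (45.0000·6.7679 − 11.0000·26.1223)/59.0000 = 0.29168.

k = 0.51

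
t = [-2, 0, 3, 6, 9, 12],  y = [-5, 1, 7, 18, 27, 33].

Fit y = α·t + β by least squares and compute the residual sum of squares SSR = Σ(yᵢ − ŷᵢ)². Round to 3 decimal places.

SSR = 7.221

XᵀX·[α, β]ᵀ = Xᵀy reads: 274·α + 28·β = 778;  28·α + 6·β = 81.
Δ = 274·6 − 28² = 860.
α = (778·6 − 28·81)/860 = 120/43; β = (274·81 − 28·778)/860 = 41/86.
Residuals: 9/86, 45/86, -159/86, 67/86, 121/86, -83/86; SSR = 621/86.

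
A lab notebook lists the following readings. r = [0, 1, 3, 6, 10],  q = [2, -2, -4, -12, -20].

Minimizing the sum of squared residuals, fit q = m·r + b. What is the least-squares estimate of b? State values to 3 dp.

From the data, Σr·r = 146, Σr = 20, Σ1 = 5.
Moment sums: Σr·q = -286, Σq = -36.
AᵀA·[m, b]ᵀ = Aᵀq becomes [[146, 20]; [20, 5]]·[m, b]ᵀ = [-286, -36]ᵀ.
Δ = 146·5 − 20² = 330.
m = ((-286)·5 − 20·(-36))/330 = -71/33; b = (146·(-36) − 20·(-286))/330 = 232/165.

b = 1.406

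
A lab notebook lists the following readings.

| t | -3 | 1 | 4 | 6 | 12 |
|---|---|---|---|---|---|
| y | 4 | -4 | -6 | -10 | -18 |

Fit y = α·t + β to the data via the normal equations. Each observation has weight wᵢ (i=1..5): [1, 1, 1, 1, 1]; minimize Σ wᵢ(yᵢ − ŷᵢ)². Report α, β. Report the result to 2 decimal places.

Forming AᵀWA = [[206, 20]; [20, 5]] and AᵀWy = [-316, -34]ᵀ gives AᵀWA·[α, β]ᵀ = AᵀWy.
Determinant 206·5 − 20² = 630.
α = ((-316)·5 − 20·(-34))/630 = -10/7; β = (206·(-34) − 20·(-316))/630 = -38/35.

α = -1.43, β = -1.09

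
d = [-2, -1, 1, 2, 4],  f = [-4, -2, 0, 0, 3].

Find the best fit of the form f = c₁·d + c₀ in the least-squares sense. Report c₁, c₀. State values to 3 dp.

c₁ = 1.070, c₀ = -1.456

Normal-equation sums: Σd·d = 26, Σd = 4, Σ1 = 5.
Right-hand side: Σd·f = 22, Σf = -3.
AᵀA·[c₁, c₀]ᵀ = Aᵀf becomes [[26, 4]; [4, 5]]·[c₁, c₀]ᵀ = [22, -3]ᵀ.
Eliminating c₀: 5·(row 1) − 4·(row 2) gives 114·c₁ = 5·22 − 4·(-3) = 122, so c₁ = 61/57.
Then c₀ = ((-3) − 4·(61/57))/5 = -83/57.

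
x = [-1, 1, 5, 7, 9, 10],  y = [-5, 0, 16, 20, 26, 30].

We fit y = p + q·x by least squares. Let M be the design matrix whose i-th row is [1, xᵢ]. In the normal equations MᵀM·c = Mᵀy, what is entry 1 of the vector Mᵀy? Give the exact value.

Entry 1 ↔ basis 1, so (Mᵀy)_{1} = Σᵢ yᵢ = (1)·(-5) + (1)·(0) + (1)·(16) + (1)·(20) + (1)·(26) + (1)·(30) = 87.

87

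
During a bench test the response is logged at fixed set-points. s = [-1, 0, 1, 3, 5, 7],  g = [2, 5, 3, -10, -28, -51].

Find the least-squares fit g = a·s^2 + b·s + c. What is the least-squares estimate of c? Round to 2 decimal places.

Setting ∂/∂a … = 0 gives: 3109·a + 495·b + 85·c = -3284;  495·a + 85·b + 15·c = -526;  85·a + 15·b + 6·c = -79.
(Σs^2·s^2 = 3109, Σs^2·s = 495, Σs^2 = 85, Σs·s = 85, Σs = 15, Σ1 = 6, Σs^2·g = -3284, Σs·g = -526, Σg = -79.)
Inverting the 3×3 Gram matrix, [a, b, c]ᵀ = [-6017/6404, -42517/32020, 5545/1601]ᵀ.

c = 3.46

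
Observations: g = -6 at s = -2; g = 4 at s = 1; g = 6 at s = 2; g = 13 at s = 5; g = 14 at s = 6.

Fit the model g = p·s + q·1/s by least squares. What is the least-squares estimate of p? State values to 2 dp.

Entries of XᵀX: Σs·s = 70, Σs·1/s = 5, Σ1/s·1/s = 1411/900.
For Xᵀg: Σs·g = 177, Σ1/s·g = 224/15.
Normal equations: [[70, 5]; [5, 1411/900]]·[p, q]ᵀ = [177, 224/15]ᵀ.
Determinant 70·(1411/900) − 5² = 7627/90.
p = (177·(1411/900) − 5·(224/15))/(7627/90) = 182547/76270; q = (70·(224/15) − 5·177)/(7627/90) = 14430/7627.

p = 2.39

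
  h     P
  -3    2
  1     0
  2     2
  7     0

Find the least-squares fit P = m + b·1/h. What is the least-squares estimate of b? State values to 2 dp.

Forming AᵀA = [[4, 55/42]; [55/42, 2437/1764]] and AᵀP = [4, 1/3]ᵀ gives AᵀA·[m, b]ᵀ = AᵀP.
Eliminating b: (2437/1764)·(row 1) − (55/42)·(row 2) gives (747/196)·m = (2437/1764)·4 − (55/42)·(1/3) = 4489/882, so m = 8978/6723.
Then b = ((1/3) − (55/42)·(8978/6723))/(2437/1764) = -2296/2241.

b = -1.02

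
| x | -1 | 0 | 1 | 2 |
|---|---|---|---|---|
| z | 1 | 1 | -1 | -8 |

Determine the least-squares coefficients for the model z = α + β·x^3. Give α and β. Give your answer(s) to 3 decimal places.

α = 0.330, β = -1.040

Normal-equation sums: Σ1 = 4, Σx^3 = 8, Σx^3·x^3 = 66.
Right-hand side: Σz = -7, Σx^3·z = -66.
AᵀA·[α, β]ᵀ = Aᵀz becomes [[4, 8]; [8, 66]]·[α, β]ᵀ = [-7, -66]ᵀ.
Determinant 4·66 − 8² = 200.
α = ((-7)·66 − 8·(-66))/200 = 33/100; β = (4·(-66) − 8·(-7))/200 = -26/25.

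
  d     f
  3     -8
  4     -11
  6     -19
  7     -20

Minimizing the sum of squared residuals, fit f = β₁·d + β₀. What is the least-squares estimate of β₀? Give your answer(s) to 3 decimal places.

Compute the Gram sums: Σd·d = 110, Σd = 20, Σ1 = 4.
For Mᵀf: Σd·f = -322, Σf = -58.
Normal equations: [[110, 20]; [20, 4]]·[β₁, β₀]ᵀ = [-322, -58]ᵀ.
Eliminating β₀: 4·(row 1) − 20·(row 2) gives 40·β₁ = 4·(-322) − 20·(-58) = -128, so β₁ = -16/5.
Then β₀ = ((-58) − 20·(-16/5))/4 = 3/2.

β₀ = 1.500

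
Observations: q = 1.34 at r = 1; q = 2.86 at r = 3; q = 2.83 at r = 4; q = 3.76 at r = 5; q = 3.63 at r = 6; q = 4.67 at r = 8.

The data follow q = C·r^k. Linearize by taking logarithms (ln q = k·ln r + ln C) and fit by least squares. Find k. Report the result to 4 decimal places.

k = 0.5833

Taking logs, ln q = k·ln r + ln C, so regress ln q on ln r.
Sums: Σln r = 7.9655, Σ(ln r)² = 13.2535, Σln q = 6.5386, Σln r·ln q = 10.2429.
Normal system: [[13.2535, 7.9655]; [7.9655, 6]]·[k, ln C]ᵀ = [10.2429, 6.5386]ᵀ.
Slope k = (n·Σln r·ln q − Σln r·Σln q)/(n·Σ(ln r)² − (Σln r)²) = (6·10.2429 − 7.9655·6.5386)/16.0713 = 0.58328; ln C = (Σln q − k·Σln r)/n = 0.31541.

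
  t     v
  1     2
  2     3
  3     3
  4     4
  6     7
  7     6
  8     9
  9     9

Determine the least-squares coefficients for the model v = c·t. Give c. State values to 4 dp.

c = 1.0385

Forming AᵀA = [[260]] and Aᵀv = [270]ᵀ gives AᵀA·[c]ᵀ = Aᵀv.
c = 270/260 = 1.03846.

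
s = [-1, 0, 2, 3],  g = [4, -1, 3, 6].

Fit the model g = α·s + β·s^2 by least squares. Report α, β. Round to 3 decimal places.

α = -1.944, β = 1.389

Setting ∂/∂α … = 0 gives: 14·α + 34·β = 20;  34·α + 98·β = 70.
det = 14·98 − 34² = 216.
α = (20·98 − 34·70)/216 = -35/18; β = (14·70 − 34·20)/216 = 25/18.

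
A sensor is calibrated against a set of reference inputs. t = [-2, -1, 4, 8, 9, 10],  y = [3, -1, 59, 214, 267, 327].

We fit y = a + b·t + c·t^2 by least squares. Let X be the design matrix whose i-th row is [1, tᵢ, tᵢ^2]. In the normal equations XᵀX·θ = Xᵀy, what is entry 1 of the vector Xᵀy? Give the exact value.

Entry 1 ↔ basis 1, so (Xᵀy)_{1} = Σᵢ yᵢ = (1)·(3) + (1)·(-1) + (1)·(59) + (1)·(214) + (1)·(267) + (1)·(327) = 869.

869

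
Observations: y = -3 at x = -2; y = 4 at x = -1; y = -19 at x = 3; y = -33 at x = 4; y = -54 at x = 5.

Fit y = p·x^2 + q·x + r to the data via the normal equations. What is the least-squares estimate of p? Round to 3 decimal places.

p = -2.126

Entries of AᵀA: Σx^2·x^2 = 979, Σx^2·x = 207, Σx^2 = 55, Σx·x = 55, Σx = 9, Σ1 = 5.
Moment sums: Σx^2·y = -2057, Σx·y = -457, Σy = -105.
Row-reducing yields p = -7567/3559, q = -3520/3559, r = 14834/3559.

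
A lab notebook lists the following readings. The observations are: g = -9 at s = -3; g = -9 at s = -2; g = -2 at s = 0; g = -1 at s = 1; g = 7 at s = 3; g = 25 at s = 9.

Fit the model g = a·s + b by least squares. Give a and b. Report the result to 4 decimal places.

a = 2.9500, b = -2.1000

Setting ∂/∂a … = 0 gives: 104·a + 8·b = 290;  8·a + 6·b = 11.
(Σs·s = 104, Σs = 8, Σ1 = 6, Σs·g = 290, Σg = 11.)
Determinant 104·6 − 8² = 560.
a = (290·6 − 8·11)/560 = 59/20; b = (104·11 − 8·290)/560 = -21/10.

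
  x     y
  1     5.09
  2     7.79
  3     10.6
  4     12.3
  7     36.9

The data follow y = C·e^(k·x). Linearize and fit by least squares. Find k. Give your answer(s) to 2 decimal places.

k = 0.32

Taking logs, ln y = k·x + ln C, so regress ln y on x.
Σx = 17.0000, Σ(x)² = 79.0000, Σln y = 12.1588, Σx·ln y = 48.1114.
Equations: 79.0000·k + 17.0000·ln C = 48.1114;  17.0000·k + 5·ln C = 12.1588.
Δ = 79.0000·5 − (17.0000)² = 106.0000; k = (48.1114·5 − 17.0000·12.1588)/106.0000 = 0.31941, ln C = (79.0000·12.1588 − 17.0000·48.1114)/106.0000 = 1.34576.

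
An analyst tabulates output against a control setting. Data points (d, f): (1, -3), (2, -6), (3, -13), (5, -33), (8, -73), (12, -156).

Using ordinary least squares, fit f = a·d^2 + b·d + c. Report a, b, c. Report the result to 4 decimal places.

a = -0.9434, b = -1.6873, c = 0.2204

The normal equations are: 25555·a + 2401·b + 247·c = -28105;  2401·a + 247·b + 31·c = -2675;  247·a + 31·b + 6·c = -284.
(Σd^2·d^2 = 25555, Σd^2·d = 2401, Σd^2 = 247, Σd·d = 247, Σd = 31, Σ1 = 6, Σd^2·f = -28105, Σd·f = -2675, Σf = -284.)
Row-reducing yields a = -200489/212520, b = -358579/212520, c = 7807/35420.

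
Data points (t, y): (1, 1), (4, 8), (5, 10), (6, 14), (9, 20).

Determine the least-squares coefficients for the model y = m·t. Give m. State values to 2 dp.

With design matrix X, XᵀX = [[159]] and Xᵀy = [347]ᵀ.
Hence m = 347 / 159 ≈ 2.18239.

m = 2.18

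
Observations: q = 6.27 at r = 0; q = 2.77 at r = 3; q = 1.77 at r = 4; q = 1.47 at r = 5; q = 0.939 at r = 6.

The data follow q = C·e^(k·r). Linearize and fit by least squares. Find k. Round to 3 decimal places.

Taking logs, ln q = k·r + ln C, so regress ln q on r.
Σr = 18.0000, Σ(r)² = 86.0000, Σln q = 3.7479, Σr·ln q = 6.8891.
Normal system: [[86.0000, 18.0000]; [18.0000, 5]]·[k, ln C]ᵀ = [6.8891, 3.7479]ᵀ.
Δ = 86.0000·5 − (18.0000)² = 106.0000; k = (6.8891·5 − 18.0000·3.7479)/106.0000 = -0.31148, ln C = (86.0000·3.7479 − 18.0000·6.8891)/106.0000 = 1.87092.

k = -0.311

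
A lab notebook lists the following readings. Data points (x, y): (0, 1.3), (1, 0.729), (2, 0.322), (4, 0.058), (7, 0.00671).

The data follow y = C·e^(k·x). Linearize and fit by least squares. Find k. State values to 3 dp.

k = -0.769

With ln yᵢ as the transformed response and xᵢ as the regressor:
Σx = 14.0000, Σ(x)² = 70.0000, Σln y = -9.0384, Σx·ln y = -49.0008.
Equations: 70.0000·k + 14.0000·ln C = -49.0008;  14.0000·k + 5·ln C = -9.0384.
Slope k = (n·Σx·ln y − Σx·Σln y)/(n·Σ(x)² − (Σx)²) = (5·-49.0008 − 14.0000·-9.0384)/154.0000 = -0.76926; ln C = (Σln y − k·Σx)/n = 0.34626.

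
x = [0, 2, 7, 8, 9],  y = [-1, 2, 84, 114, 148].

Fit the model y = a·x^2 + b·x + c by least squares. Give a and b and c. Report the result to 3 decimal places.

a = 2.178, b = -3.080, c = -0.841

The normal system MᵀM·[a, b, c]ᵀ = Mᵀy is [[13074, 1592, 198]; [1592, 198, 26]; [198, 26, 5]]·[a, b, c]ᵀ = [23408, 2836, 347]ᵀ.
Solving the 3×3 system (Gaussian elimination) gives a = 33629/15439, b = -47549/15439, c = -12987/15439.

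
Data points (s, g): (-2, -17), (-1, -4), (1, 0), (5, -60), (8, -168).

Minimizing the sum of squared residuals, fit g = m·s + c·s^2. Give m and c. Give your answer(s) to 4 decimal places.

The normal system MᵀM·[m, c]ᵀ = Mᵀg is [[95, 629]; [629, 4739]]·[m, c]ᵀ = [-1606, -12324]ᵀ.
Determinant 95·4739 − 629² = 54564.
m = ((-1606)·4739 − 629·(-12324))/54564 = 70481/27282; c = (95·(-12324) − 629·(-1606))/54564 = -80303/27282.

m = 2.5834, c = -2.9434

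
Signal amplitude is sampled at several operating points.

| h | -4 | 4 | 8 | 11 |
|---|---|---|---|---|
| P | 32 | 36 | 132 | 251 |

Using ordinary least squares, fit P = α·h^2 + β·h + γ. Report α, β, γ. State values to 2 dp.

α = 2.03, β = 0.35, γ = 1.12

With design matrix A, AᵀA = [[19249, 1843, 217]; [1843, 217, 19]; [217, 19, 4]] and AᵀP = [39907, 3833, 451]ᵀ.
Solving the 3×3 system (Gaussian elimination) gives α = 5405/2666, β = 2777/7998, γ = 4460/3999.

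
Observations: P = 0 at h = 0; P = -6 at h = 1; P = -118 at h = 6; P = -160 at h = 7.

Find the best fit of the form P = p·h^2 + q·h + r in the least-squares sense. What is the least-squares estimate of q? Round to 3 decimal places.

Compute the Gram sums: Σh^2·h^2 = 3698, Σh^2·h = 560, Σh^2 = 86, Σh·h = 86, Σh = 14, Σ1 = 4.
And Σh^2·P = -12094, Σh·P = -1834, ΣP = -284.
MᵀM·[p, q, r]ᵀ = MᵀP becomes [[3698, 560, 86]; [560, 86, 14]; [86, 14, 4]]·[p, q, r]ᵀ = [-12094, -1834, -284]ᵀ.
Solving the 3×3 system (Gaussian elimination) gives p = -3, q = -63/37, r = -20/37.

q = -1.703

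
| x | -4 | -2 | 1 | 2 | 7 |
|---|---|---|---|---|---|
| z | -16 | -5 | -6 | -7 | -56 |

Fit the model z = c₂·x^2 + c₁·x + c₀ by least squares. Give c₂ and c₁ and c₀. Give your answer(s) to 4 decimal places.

Compute the Gram sums: Σx^2·x^2 = 2690, Σx^2·x = 280, Σx^2 = 74, Σx·x = 74, Σx = 4, Σ1 = 5.
And Σx^2·z = -3054, Σx·z = -338, Σz = -90.
Row-reducing yields c₂ = -3761/3819, c₁ = -873/1273, c₀ = -10984/3819.

c₂ = -0.9848, c₁ = -0.6858, c₀ = -2.8761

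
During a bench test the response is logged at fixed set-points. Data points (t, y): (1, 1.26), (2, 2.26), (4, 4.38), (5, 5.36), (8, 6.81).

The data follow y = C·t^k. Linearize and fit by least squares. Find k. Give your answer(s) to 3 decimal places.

k = 0.843

Let Y = ln y. Fitting Y = k·ln t + ln C by least squares:
Σln t = 5.7683, Σ(ln t)² = 9.3166, Σln y = 6.1209, Σln t·ln y = 9.3042.
Equations: 9.3166·k + 5.7683·ln C = 9.3042;  5.7683·k + 5·ln C = 6.1209.
Slope k = (n·Σln t·ln y − Σln t·Σln y)/(n·Σ(ln t)² − (Σln t)²) = (5·9.3042 − 5.7683·6.1209)/13.3096 = 0.84252; ln C = (Σln y − k·Σln t)/n = 0.25219.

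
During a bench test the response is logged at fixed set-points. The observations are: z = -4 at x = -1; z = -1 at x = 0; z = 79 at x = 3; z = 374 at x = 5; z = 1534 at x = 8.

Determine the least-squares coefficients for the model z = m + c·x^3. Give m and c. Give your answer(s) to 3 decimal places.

The normal equations are: 5·m + 663·c = 1982;  663·m + 278499·c = 834295.
(Σ1 = 5, Σx^3 = 663, Σx^3·x^3 = 278499, Σz = 1982, Σx^3·z = 834295.)
det = 5·278499 − 663² = 952926.
m = (1982·278499 − 663·834295)/952926 = -29553/24434; c = (5·834295 − 663·1982)/952926 = 2857409/952926.

m = -1.210, c = 2.999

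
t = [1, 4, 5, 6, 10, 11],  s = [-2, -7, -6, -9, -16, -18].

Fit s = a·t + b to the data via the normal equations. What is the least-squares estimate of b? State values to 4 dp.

b = 0.2871

The normal system MᵀM·[a, b]ᵀ = Mᵀs is [[299, 37]; [37, 6]]·[a, b]ᵀ = [-472, -58]ᵀ.
Eliminating b: 6·(row 1) − 37·(row 2) gives 425·a = 6·(-472) − 37·(-58) = -686, so a = -686/425.
Then b = ((-58) − 37·(-686/425))/6 = 122/425.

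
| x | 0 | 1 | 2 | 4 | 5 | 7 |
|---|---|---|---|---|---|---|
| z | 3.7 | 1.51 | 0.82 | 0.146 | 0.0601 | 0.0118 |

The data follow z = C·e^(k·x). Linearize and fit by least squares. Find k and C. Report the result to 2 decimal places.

Let Y = ln z. Fitting Y = k·x + ln C by least squares:
Σx = 19.0000, Σ(x)² = 95.0000, Σln z = -7.6536, Σx·ln z = -52.8177.
Equations: 95.0000·k + 19.0000·ln C = -52.8177;  19.0000·k + 6·ln C = -7.6536.
Solving (det = 209.0000): k = -0.82052, ln C = 1.32272, so C = exp(1.32272) = 3.75361.

k = -0.82, C = 3.75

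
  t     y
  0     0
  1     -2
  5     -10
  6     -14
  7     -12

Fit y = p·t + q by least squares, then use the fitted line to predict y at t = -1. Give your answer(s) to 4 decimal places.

ŷ = 1.7526

Compute the Gram sums: Σt·t = 111, Σt = 19, Σ1 = 5.
And Σt·y = -220, Σy = -38.
So MᵀM·[p, q]ᵀ = Mᵀy: [[111, 19]; [19, 5]]·[p, q]ᵀ = [-220, -38]ᵀ.
Determinant 111·5 − 19² = 194.
p = ((-220)·5 − 19·(-38))/194 = -189/97; q = (111·(-38) − 19·(-220))/194 = -19/97.
At t = -1: ŷ = (-189/97)·(-1) + (-19/97)·(1) = 170/97.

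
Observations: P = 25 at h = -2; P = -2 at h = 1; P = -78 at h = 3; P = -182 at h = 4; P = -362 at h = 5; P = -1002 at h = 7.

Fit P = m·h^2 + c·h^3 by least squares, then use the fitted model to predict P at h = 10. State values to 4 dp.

P̂ = -2940.4458

Normal-equation sums: Σh^2·h^2 = 3380, Σh^2·h^3 = 21168, Σh^3·h^3 = 138164.
Right-hand side: Σh^2·P = -61664, Σh^3·P = -402892.
AᵀA·[m, c]ᵀ = AᵀP becomes [[3380, 21168]; [21168, 138164]]·[m, c]ᵀ = [-61664, -402892]ᵀ.
Determinant 3380·138164 − 21168² = 18910096.
m = ((-61664)·138164 − 21168·(-402892))/18910096 = 542060/1181881; c = (3380·(-402892) − 21168·(-61664))/18910096 = -3529463/1181881.
At h = 10: P̂ = (542060/1181881)·(100) + (-3529463/1181881)·(1000) = -3475257000/1181881.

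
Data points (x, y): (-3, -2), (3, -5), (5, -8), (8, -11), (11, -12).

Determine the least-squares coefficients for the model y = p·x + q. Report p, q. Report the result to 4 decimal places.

p = -0.7677, q = -3.9149

Normal-equation sums: Σx·x = 228, Σx = 24, Σ1 = 5.
For Mᵀy: Σx·y = -269, Σy = -38.
Normal equations: [[228, 24]; [24, 5]]·[p, q]ᵀ = [-269, -38]ᵀ.
Eliminating q: 5·(row 1) − 24·(row 2) gives 564·p = 5·(-269) − 24·(-38) = -433, so p = -433/564.
Then q = ((-38) − 24·(-433/564))/5 = -184/47.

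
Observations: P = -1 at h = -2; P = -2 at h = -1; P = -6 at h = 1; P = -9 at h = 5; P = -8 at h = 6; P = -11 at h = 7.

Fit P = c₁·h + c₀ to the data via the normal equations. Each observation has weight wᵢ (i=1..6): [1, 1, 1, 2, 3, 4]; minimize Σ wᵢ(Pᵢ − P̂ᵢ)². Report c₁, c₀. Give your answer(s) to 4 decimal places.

Forming XᵀWX = [[360, 54]; [54, 12]] and XᵀWP = [-544, -95]ᵀ gives XᵀWX·[c₁, c₀]ᵀ = XᵀWP.
Eliminating c₀: 12·(row 1) − 54·(row 2) gives 1404·c₁ = 12·(-544) − 54·(-95) = -1398, so c₁ = -233/234.
Then c₀ = ((-95) − 54·(-233/234))/12 = -134/39.

c₁ = -0.9957, c₀ = -3.4359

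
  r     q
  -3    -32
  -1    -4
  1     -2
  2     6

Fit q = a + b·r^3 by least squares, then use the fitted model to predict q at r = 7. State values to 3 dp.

Compute the Gram sums: Σ1 = 4, Σr^3 = -19, Σr^3·r^3 = 795.
Moment sums: Σq = -32, Σr^3·q = 914.
AᵀA·[a, b]ᵀ = Aᵀq becomes [[4, -19]; [-19, 795]]·[a, b]ᵀ = [-32, 914]ᵀ.
Determinant 4·795 − (-19)² = 2819.
a = ((-32)·795 − (-19)·914)/2819 = -8074/2819; b = (4·914 − (-19)·(-32))/2819 = 3048/2819.
At r = 7: q̂ = (-8074/2819)·(1) + (3048/2819)·(343) = 1037390/2819.

q̂ = 367.999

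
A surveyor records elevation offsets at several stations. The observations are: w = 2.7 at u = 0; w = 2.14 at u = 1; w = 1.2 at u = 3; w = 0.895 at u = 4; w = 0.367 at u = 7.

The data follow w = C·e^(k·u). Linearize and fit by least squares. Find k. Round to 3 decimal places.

Taking logs, ln w = k·u + ln C, so regress ln w on u.
Sums: Σu = 15.0000, Σ(u)² = 75.0000, Σln w = 0.8231, Σu·ln w = -6.1527.
Normal system: [[75.0000, 15.0000]; [15.0000, 5]]·[k, ln C]ᵀ = [-6.1527, 0.8231]ᵀ.
Δ = 75.0000·5 − (15.0000)² = 150.0000; k = (-6.1527·5 − 15.0000·0.8231)/150.0000 = -0.28740, ln C = (75.0000·0.8231 − 15.0000·-6.1527)/150.0000 = 1.02680.

k = -0.287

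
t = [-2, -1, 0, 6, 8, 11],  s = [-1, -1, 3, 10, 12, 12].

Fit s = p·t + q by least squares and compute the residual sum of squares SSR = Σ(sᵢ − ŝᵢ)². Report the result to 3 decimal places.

Setting ∂/∂p … = 0 gives: 226·p + 22·q = 291;  22·p + 6·q = 35.
(Σt·t = 226, Σt = 22, Σ1 = 6, Σt·s = 291, Σs = 35.)
Eliminating q: 6·(row 1) − 22·(row 2) gives 872·p = 6·291 − 22·35 = 976, so p = 122/109.
Then q = (35 − 22·(122/109))/6 = 377/218.
Residuals: -107/218, -351/218, 277/218, 339/218, 287/218, -445/218; SSR = 2783/218.

SSR = 12.766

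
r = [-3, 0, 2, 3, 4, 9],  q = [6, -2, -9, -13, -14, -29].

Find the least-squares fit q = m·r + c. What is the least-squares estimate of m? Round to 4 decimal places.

Entries of AᵀA: Σr·r = 119, Σr = 15, Σ1 = 6.
And Σr·q = -392, Σq = -61.
Δ = 119·6 − 15² = 489.
m = ((-392)·6 − 15·(-61))/489 = -479/163; c = (119·(-61) − 15·(-392))/489 = -1379/489.

m = -2.9387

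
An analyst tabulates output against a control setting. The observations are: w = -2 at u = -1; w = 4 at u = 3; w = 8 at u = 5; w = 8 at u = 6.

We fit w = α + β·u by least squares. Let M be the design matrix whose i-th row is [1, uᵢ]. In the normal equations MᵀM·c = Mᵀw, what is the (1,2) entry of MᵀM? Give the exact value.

13

Row 1 ↔ basis 1, column 2 ↔ basis u, so (MᵀM)_{1,2} = Σᵢ u = (1)·(-1) + (1)·(3) + (1)·(5) + (1)·(6) = 13.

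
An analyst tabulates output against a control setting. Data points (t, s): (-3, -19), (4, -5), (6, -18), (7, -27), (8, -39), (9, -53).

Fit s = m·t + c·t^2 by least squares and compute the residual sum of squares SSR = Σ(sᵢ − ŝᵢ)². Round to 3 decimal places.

Forming AᵀA = [[255, 1837]; [1837, 14691]] and Aᵀs = [-1049, -9011]ᵀ gives AᵀA·[m, c]ᵀ = Aᵀs.
Δ = 255·14691 − 1837² = 371636.
m = ((-1049)·14691 − 1837·(-9011))/371636 = 285587/92909; c = (255·(-9011) − 1837·(-1049))/371636 = -92698/92909.
Residuals: -74228/92909, -123725/92909, -48756/92909, 34550/92909, 24525/92909, 14078/92909; SSR = 271106/92909.

SSR = 2.918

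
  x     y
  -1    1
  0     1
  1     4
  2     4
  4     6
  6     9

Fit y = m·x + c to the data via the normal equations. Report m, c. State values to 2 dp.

m = 1.15, c = 1.87

The normal equations are: 58·m + 12·c = 89;  12·m + 6·c = 25.
(Σx·x = 58, Σx = 12, Σ1 = 6, Σx·y = 89, Σy = 25.)
Eliminating c: 6·(row 1) − 12·(row 2) gives 204·m = 6·89 − 12·25 = 234, so m = 39/34.
Then c = (25 − 12·(39/34))/6 = 191/102.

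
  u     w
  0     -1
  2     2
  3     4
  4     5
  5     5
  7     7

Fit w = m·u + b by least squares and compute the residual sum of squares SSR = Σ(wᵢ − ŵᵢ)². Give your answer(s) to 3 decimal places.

Sums needed: Σu·u = 103, Σu = 21, Σ1 = 6.
For Mᵀw: Σu·w = 110, Σw = 22.
Normal equations: [[103, 21]; [21, 6]]·[m, b]ᵀ = [110, 22]ᵀ.
Δ = 103·6 − 21² = 177.
m = (110·6 − 21·22)/177 = 66/59; b = (103·22 − 21·110)/177 = -44/177.
Residuals: -133/177, 2/177, 158/177, 137/177, -61/177, -103/177; SSR = 428/177.

SSR = 2.418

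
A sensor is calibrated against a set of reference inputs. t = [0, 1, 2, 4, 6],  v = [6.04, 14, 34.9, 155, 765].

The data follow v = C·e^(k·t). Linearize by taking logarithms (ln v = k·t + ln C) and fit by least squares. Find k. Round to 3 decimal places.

Linearized form: ln v = k·t + ln C. From the 5 transformed points,
Over the data: Σt = 13.0000, Σ(t)² = 57.0000, Σln v = 19.6732, Σt·ln v = 69.7570.
Normal system: [[57.0000, 13.0000]; [13.0000, 5]]·[k, ln C]ᵀ = [69.7570, 19.6732]ᵀ.
Δ = 57.0000·5 − (13.0000)² = 116.0000; k = (69.7570·5 − 13.0000·19.6732)/116.0000 = 0.80201, ln C = (57.0000·19.6732 − 13.0000·69.7570)/116.0000 = 1.84943.

k = 0.802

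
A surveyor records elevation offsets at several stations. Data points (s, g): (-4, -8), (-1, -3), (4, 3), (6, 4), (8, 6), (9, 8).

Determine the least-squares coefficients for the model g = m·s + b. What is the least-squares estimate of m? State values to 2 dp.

The normal system MᵀM·[m, b]ᵀ = Mᵀg is [[214, 22]; [22, 6]]·[m, b]ᵀ = [191, 10]ᵀ.
Determinant 214·6 − 22² = 800.
m = (191·6 − 22·10)/800 = 463/400; b = (214·10 − 22·191)/800 = -1031/400.

m = 1.16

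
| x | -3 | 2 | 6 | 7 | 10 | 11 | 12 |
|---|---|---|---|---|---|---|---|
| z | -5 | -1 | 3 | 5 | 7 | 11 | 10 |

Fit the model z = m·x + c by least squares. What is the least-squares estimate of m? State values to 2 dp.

m = 1.06

Setting ∂/∂m … = 0 gives: 463·m + 45·c = 377;  45·m + 7·c = 30.
(Σx·x = 463, Σx = 45, Σ1 = 7, Σx·z = 377, Σz = 30.)
Determinant 463·7 − 45² = 1216.
m = (377·7 − 45·30)/1216 = 1289/1216; c = (463·30 − 45·377)/1216 = -3075/1216.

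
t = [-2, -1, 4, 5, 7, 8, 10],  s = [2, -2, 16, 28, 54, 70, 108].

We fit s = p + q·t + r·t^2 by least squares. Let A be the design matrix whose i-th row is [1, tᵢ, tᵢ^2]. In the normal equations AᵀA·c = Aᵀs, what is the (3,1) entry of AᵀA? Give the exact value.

259

Row 3 ↔ basis t^2, column 1 ↔ basis 1, so (AᵀA)_{3,1} = Σᵢ t^2 = (4)·(1) + (1)·(1) + (16)·(1) + (25)·(1) + (49)·(1) + (64)·(1) + (100)·(1) = 259.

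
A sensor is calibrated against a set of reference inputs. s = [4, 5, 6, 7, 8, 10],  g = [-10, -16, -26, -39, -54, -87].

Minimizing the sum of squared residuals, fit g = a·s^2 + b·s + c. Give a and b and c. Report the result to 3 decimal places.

The normal equations are: 18674·a + 2260·b + 290·c = -15563;  2260·a + 290·b + 40·c = -1851;  290·a + 40·b + 6·c = -232.
(Σs^2·s^2 = 18674, Σs^2·s = 2260, Σs^2 = 290, Σs·s = 290, Σs = 40, Σ1 = 6, Σs^2·g = -15563, Σs·g = -1851, Σg = -232.)
Inverting the 3×3 Gram matrix, [a, b, c]ᵀ = [-89/84, 188/105, 17/28]ᵀ.

a = -1.060, b = 1.790, c = 0.607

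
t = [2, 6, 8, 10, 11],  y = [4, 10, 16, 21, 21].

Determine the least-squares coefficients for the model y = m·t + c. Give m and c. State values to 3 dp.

Entries of AᵀA: Σt·t = 325, Σt = 37, Σ1 = 5.
For Aᵀy: Σt·y = 637, Σy = 72.
det = 325·5 − 37² = 256.
m = (637·5 − 37·72)/256 = 521/256; c = (325·72 − 37·637)/256 = -169/256.

m = 2.035, c = -0.660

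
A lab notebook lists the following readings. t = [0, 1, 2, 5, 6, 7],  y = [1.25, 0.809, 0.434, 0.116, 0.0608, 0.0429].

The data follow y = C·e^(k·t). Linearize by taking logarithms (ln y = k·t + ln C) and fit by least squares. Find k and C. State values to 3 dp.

k = -0.488, C = 1.246

Let Y = ln y. Fitting Y = k·t + ln C by least squares:
Over the data: Σt = 21.0000, Σ(t)² = 115.0000, Σln y = -8.9267, Σt·ln y = -51.4954.
Normal system: [[115.0000, 21.0000]; [21.0000, 6]]·[k, ln C]ᵀ = [-51.4954, -8.9267]ᵀ.
Slope k = (n·Σt·ln y − Σt·Σln y)/(n·Σ(t)² − (Σt)²) = (6·-51.4954 − 21.0000·-8.9267)/249.0000 = -0.48800; ln C = (Σln y − k·Σt)/n = 0.22019, so C = exp(0.22019) = 1.24632.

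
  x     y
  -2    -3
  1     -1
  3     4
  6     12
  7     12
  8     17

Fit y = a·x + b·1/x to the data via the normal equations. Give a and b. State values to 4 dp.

a = 2.0089, b = -3.0743

From the data, Σx·x = 163, Σx·1/x = 6, Σ1/x·1/x = 40217/28224.
Right-hand side: Σx·y = 309, Σ1/x·y = 1289/168.
Determinant 163·(40217/28224) − 6² = 5539307/28224.
a = (309·(40217/28224) − 6·(1289/168))/(5539307/28224) = 11127741/5539307; b = (163·(1289/168) − 6·309)/(5539307/28224) = -17029320/5539307.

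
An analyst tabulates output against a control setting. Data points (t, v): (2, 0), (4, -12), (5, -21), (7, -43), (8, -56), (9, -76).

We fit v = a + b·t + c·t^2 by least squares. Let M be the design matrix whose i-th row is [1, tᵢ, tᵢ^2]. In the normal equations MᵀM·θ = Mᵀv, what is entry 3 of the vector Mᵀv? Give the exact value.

Entry 3 ↔ basis t^2, so (Mᵀv)_{3} = Σᵢ (t^2)·vᵢ = (4)·(0) + (16)·(-12) + (25)·(-21) + (49)·(-43) + (64)·(-56) + (81)·(-76) = -12564.

-12564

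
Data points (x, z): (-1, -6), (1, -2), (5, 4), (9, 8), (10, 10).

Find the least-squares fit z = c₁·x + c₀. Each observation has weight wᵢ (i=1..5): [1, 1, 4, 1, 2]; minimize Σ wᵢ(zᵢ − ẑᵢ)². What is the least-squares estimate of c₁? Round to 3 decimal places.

c₁ = 1.377

From the data, Σwᵢ·x·x = 383, Σwᵢ·x = 49, Σwᵢ·1 = 9.
And Σwᵢ·x·z = 356, Σwᵢ·z = 36.
Normal equations: [[383, 49]; [49, 9]]·[c₁, c₀]ᵀ = [356, 36]ᵀ.
Eliminating c₀: 9·(row 1) − 49·(row 2) gives 1046·c₁ = 9·356 − 49·36 = 1440, so c₁ = 720/523.
Then c₀ = (36 − 49·(720/523))/9 = -1828/523.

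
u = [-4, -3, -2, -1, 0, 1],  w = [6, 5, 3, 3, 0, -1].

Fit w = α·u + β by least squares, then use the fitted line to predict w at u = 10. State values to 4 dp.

With design matrix X, XᵀX = [[31, -9]; [-9, 6]] and Xᵀw = [-49, 16]ᵀ.
Eliminating β: 6·(row 1) − (-9)·(row 2) gives 105·α = 6·(-49) − (-9)·16 = -150, so α = -10/7.
Then β = (16 − (-9)·(-10/7))/6 = 11/21.
At u = 10: ŵ = (-10/7)·(10) + (11/21)·(1) = -289/21.

ŵ = -13.7619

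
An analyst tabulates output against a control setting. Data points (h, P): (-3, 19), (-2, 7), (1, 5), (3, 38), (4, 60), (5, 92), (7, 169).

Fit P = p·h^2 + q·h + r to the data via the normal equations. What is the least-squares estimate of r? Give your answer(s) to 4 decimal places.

Setting ∂/∂p … = 0 gives: 3461·p + 525·q + 113·r = 12087;  525·p + 113·q + 15·r = 1931;  113·p + 15·q + 7·r = 390.
Inverting the 3×3 Gram matrix, [p, q, r]ᵀ = [554601/183202, 541519/183202, 46863/91601]ᵀ.

r = 0.5116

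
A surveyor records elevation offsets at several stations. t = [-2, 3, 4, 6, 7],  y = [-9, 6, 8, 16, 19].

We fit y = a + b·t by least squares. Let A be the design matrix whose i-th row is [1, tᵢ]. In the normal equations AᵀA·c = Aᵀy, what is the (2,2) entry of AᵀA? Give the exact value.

Row 2 ↔ basis t, column 2 ↔ basis t, so (AᵀA)_{2,2} = Σᵢ (t)·(t) = (-2)·(-2) + (3)·(3) + (4)·(4) + (6)·(6) + (7)·(7) = 114.

114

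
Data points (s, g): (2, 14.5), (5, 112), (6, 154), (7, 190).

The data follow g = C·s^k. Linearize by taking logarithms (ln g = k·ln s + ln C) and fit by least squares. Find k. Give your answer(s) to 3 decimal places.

k = 2.103

With ln gᵢ as the transformed response and ln sᵢ as the regressor:
XᵀX = [[10.0677, 6.0403]; [6.0403, 4]], rhs = [28.6830, 17.6766]ᵀ  (here Σln s = 6.0403, Σ(ln s)² = 10.0677, Σln g = 17.6766, Σln s·ln g = 28.6830).
Solving (det = 3.7862): k = 2.10252, ln C = 1.24421.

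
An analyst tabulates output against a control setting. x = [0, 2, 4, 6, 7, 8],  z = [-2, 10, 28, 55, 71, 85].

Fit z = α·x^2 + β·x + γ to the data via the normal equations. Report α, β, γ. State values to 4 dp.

α = 0.8103, β = 4.5804, γ = -2.2680

Sums needed: Σx^2·x^2 = 8065, Σx^2·x = 1143, Σx^2 = 169, Σx·x = 169, Σx = 27, Σ1 = 6.
Moment sums: Σx^2·z = 11387, Σx·z = 1639, Σz = 247.
AᵀA·[α, β, γ]ᵀ = Aᵀz becomes [[8065, 1143, 169]; [1143, 169, 27]; [169, 27, 6]]·[α, β, γ]ᵀ = [11387, 1639, 247]ᵀ.
Inverting the 3×3 Gram matrix, [α, β, γ]ᵀ = [5189/6404, 29333/6404, -3631/1601]ᵀ.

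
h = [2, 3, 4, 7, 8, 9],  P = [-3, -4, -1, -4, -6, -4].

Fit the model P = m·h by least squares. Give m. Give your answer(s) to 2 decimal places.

The normal system XᵀX·[m]ᵀ = XᵀP is [[223]]·[m]ᵀ = [-134]ᵀ.
Hence m = -134 / 223 ≈ -0.600897.

m = -0.60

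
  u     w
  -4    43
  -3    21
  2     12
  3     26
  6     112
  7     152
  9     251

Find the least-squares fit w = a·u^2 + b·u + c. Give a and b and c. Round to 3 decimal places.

From the data, Σu^2·u^2 = 10692, Σu^2·u = 1232, Σu^2 = 204, Σu·u = 204, Σu = 20, Σ1 = 7.
And Σu^2·w = 32970, Σu·w = 3862, Σw = 617.
Normal equations: [[10692, 1232, 204]; [1232, 204, 20]; [204, 20, 7]]·[a, b, c]ᵀ = [32970, 3862, 617]ᵀ.
Inverting the 3×3 Gram matrix, [a, b, c]ᵀ = [733755/241258, 2889/3398, -352301/120629]ᵀ.

a = 3.041, b = 0.850, c = -2.921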